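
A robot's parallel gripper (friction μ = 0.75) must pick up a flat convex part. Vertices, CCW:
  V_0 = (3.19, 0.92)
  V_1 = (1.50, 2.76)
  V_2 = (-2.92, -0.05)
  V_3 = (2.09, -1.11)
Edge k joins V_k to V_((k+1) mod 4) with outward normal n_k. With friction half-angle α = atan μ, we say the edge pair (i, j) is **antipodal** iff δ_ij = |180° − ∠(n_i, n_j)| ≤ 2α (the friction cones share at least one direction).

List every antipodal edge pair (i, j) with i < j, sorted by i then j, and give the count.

count = 3; pairs: (0,2), (1,2), (1,3)

α = atan 0.75 = 36.87°;  2α = 73.74°
n_0 = (+0.7365, +0.6764)
n_1 = (-0.5365, +0.8439)
n_2 = (-0.2070, -0.9783)
n_3 = (+0.8792, -0.4764)
  (0,1): δ = 100.12°  ·
  (0,2): δ = 35.49°  ✓
  (0,3): δ = 108.98°  ·
  (1,2): δ = 44.39°  ✓
  (1,3): δ = 29.10°  ✓
  (2,3): δ = 106.51°  ·
antipodal pairs: 3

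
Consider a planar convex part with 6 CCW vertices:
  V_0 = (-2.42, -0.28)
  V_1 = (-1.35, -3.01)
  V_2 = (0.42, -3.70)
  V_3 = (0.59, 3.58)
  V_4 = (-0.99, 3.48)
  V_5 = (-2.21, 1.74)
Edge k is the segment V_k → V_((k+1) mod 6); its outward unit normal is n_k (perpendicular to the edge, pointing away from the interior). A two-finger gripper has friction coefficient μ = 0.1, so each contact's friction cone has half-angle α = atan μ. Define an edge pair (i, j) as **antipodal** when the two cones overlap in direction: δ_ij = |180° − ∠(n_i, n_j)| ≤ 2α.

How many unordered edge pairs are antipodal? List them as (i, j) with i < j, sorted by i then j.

α = atan 0.1 = 5.71°;  2α = 11.42°
n_0 = (-0.9310, -0.3649)
n_1 = (-0.3632, -0.9317)
n_2 = (+0.9997, -0.0233)
n_3 = (-0.0632, +0.9980)
n_4 = (-0.8188, +0.5741)
n_5 = (-0.9946, +0.1034)
  (0,1): δ = 132.70°  ·
  (0,2): δ = 22.74°  ·
  (0,3): δ = 72.22°  ·
  (0,4): δ = 123.56°  ·
  (0,5): δ = 152.66°  ·
  (1,2): δ = 70.04°  ·
  (1,3): δ = 24.92°  ·
  (1,4): δ = 76.26°  ·
  (1,5): δ = 105.36°  ·
  (2,3): δ = 85.04°  ·
  (2,4): δ = 33.70°  ·
  (2,5): δ = 4.60°  ✓
  (3,4): δ = 128.66°  ·
  (3,5): δ = 99.56°  ·
  (4,5): δ = 150.90°  ·
antipodal pairs: 1

count = 1; pairs: (2,5)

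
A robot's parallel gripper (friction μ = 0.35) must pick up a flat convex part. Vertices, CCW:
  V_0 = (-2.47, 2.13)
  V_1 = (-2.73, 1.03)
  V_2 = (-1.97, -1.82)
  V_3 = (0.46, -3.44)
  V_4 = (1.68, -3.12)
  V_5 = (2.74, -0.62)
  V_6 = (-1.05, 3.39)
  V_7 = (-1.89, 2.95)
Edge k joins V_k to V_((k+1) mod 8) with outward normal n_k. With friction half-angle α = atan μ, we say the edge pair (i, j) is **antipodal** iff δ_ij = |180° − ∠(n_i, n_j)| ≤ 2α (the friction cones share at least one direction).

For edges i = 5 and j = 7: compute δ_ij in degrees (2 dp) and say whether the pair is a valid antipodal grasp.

α = atan 0.35 = 19.29°;  2α = 38.58°
edge 5: e_5 = (-3.79, +4.01);  n_5 = (+0.7268, +0.6869)
edge 7: e_7 = (-0.58, -0.82);  n_7 = (-0.8164, +0.5775)
∠(n_5, n_7) = 101.34°
δ = |180° − 101.34°| = 78.66°
78.66° > 2α = 38.58°  →  invalid

δ = 78.66°, invalid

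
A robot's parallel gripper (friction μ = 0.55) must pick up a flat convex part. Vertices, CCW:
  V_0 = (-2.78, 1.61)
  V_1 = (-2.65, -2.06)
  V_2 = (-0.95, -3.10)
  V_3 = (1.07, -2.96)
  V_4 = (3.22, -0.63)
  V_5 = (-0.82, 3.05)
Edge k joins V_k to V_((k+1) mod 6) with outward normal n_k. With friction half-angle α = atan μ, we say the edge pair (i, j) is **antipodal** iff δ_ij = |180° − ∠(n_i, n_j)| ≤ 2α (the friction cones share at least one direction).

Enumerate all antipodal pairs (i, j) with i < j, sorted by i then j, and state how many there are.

count = 6; pairs: (0,3), (0,4), (1,4), (2,4), (2,5), (3,5)

α = atan 0.55 = 28.81°;  2α = 57.62°
n_0 = (-0.9994, -0.0354)
n_1 = (-0.5219, -0.8530)
n_2 = (+0.0691, -0.9976)
n_3 = (+0.7349, -0.6781)
n_4 = (+0.6734, +0.7393)
n_5 = (-0.5921, +0.8059)
  (0,1): δ = 123.49°  ·
  (0,2): δ = 88.06°  ·
  (0,3): δ = 44.73°  ✓
  (0,4): δ = 45.64°  ✓
  (0,5): δ = 124.28°  ·
  (1,2): δ = 144.58°  ·
  (1,3): δ = 101.24°  ·
  (1,4): δ = 10.87°  ✓
  (1,5): δ = 67.76°  ·
  (2,3): δ = 136.66°  ·
  (2,4): δ = 46.29°  ✓
  (2,5): δ = 32.34°  ✓
  (3,4): δ = 89.63°  ·
  (3,5): δ = 11.00°  ✓
  (4,5): δ = 101.37°  ·
antipodal pairs: 6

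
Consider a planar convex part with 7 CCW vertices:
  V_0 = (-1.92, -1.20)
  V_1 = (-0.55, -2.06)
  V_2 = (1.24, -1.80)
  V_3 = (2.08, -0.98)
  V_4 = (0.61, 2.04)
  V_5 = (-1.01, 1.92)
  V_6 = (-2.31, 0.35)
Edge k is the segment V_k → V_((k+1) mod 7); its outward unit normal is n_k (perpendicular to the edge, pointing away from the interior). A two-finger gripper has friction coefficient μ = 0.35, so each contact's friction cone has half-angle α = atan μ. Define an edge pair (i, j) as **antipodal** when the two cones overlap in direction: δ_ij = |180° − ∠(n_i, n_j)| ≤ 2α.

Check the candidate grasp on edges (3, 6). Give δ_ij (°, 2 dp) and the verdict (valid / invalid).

δ = 11.83°, valid

α = atan 0.35 = 19.29°;  2α = 38.58°
edge 3: e_3 = (-1.47, +3.02);  n_3 = (+0.8991, +0.4377)
edge 6: e_6 = (+0.39, -1.55);  n_6 = (-0.9698, -0.2440)
∠(n_3, n_6) = 168.17°
δ = |180° − 168.17°| = 11.83°
11.83° ≤ 2α = 38.58°  →  valid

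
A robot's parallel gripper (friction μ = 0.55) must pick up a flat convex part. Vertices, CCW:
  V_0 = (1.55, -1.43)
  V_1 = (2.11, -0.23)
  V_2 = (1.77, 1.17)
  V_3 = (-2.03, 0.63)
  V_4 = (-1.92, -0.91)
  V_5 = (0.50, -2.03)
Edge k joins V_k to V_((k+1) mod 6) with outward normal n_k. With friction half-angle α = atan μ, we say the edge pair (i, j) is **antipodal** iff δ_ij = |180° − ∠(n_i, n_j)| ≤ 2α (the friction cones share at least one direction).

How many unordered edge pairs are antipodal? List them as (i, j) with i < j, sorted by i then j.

count = 6; pairs: (0,2), (0,3), (1,3), (1,4), (2,4), (2,5)

α = atan 0.55 = 28.81°;  2α = 57.62°
n_0 = (+0.9062, -0.4229)
n_1 = (+0.9718, +0.2360)
n_2 = (-0.1407, +0.9901)
n_3 = (-0.9975, -0.0712)
n_4 = (-0.4200, -0.9075)
n_5 = (+0.4961, -0.8682)
  (0,1): δ = 141.33°  ·
  (0,2): δ = 56.90°  ✓
  (0,3): δ = 29.10°  ✓
  (0,4): δ = 90.18°  ·
  (0,5): δ = 144.76°  ·
  (1,2): δ = 95.56°  ·
  (1,3): δ = 9.56°  ✓
  (1,4): δ = 51.51°  ✓
  (1,5): δ = 106.09°  ·
  (2,3): δ = 94.00°  ·
  (2,4): δ = 32.92°  ✓
  (2,5): δ = 21.66°  ✓
  (3,4): δ = 118.92°  ·
  (3,5): δ = 64.34°  ·
  (4,5): δ = 125.42°  ·
antipodal pairs: 6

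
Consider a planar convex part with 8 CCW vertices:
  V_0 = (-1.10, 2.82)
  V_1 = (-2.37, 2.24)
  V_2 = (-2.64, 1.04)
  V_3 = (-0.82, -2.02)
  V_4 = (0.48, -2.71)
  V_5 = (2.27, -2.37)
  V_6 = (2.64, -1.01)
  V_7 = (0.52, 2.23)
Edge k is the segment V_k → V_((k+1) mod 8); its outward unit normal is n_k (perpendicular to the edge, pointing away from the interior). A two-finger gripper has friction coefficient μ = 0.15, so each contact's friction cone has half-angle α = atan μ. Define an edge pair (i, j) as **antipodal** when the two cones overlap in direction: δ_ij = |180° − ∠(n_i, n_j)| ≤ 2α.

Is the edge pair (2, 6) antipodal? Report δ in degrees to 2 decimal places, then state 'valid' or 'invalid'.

δ = 2.45°, valid

α = atan 0.15 = 8.53°;  2α = 17.06°
edge 2: e_2 = (+1.82, -3.06);  n_2 = (-0.8595, -0.5112)
edge 6: e_6 = (-2.12, +3.24);  n_6 = (+0.8368, +0.5475)
∠(n_2, n_6) = 177.55°
δ = |180° − 177.55°| = 2.45°
2.45° ≤ 2α = 17.06°  →  valid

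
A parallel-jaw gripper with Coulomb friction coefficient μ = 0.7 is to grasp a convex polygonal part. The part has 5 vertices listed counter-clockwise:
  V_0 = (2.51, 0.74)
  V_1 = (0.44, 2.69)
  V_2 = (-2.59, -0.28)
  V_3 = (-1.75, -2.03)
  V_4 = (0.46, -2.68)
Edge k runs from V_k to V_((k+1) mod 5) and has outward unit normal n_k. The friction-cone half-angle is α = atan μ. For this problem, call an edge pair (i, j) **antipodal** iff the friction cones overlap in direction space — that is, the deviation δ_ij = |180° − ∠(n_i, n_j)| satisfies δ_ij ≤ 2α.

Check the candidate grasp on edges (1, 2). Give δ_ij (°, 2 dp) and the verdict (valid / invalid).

α = atan 0.7 = 34.99°;  2α = 69.98°
edge 1: e_1 = (-3.03, -2.97);  n_1 = (-0.7000, +0.7141)
edge 2: e_2 = (+0.84, -1.75);  n_2 = (-0.9015, -0.4327)
∠(n_1, n_2) = 71.21°
δ = |180° − 71.21°| = 108.79°
108.79° > 2α = 69.98°  →  invalid

δ = 108.79°, invalid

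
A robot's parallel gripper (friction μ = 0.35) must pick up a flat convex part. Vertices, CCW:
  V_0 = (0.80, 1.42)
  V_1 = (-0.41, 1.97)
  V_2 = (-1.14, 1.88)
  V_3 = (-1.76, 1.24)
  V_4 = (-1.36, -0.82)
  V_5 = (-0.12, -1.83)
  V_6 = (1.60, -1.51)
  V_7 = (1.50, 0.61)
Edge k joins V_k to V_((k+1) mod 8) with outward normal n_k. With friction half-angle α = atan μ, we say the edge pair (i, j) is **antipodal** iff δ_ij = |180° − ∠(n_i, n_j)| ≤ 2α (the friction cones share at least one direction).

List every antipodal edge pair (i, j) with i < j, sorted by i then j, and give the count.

count = 7; pairs: (0,4), (0,5), (1,5), (2,5), (3,6), (3,7), (4,7)

α = atan 0.35 = 19.29°;  2α = 38.58°
n_0 = (+0.4138, +0.9104)
n_1 = (-0.1224, +0.9925)
n_2 = (-0.7182, +0.6958)
n_3 = (-0.9817, -0.1906)
n_4 = (-0.6315, -0.7753)
n_5 = (+0.1829, -0.9831)
n_6 = (+0.9989, +0.0471)
n_7 = (+0.7566, +0.6539)
  (0,1): δ = 148.53°  ·
  (0,2): δ = 109.65°  ·
  (0,3): δ = 54.57°  ·
  (0,4): δ = 14.72°  ✓
  (0,5): δ = 34.98°  ✓
  (0,6): δ = 117.14°  ·
  (0,7): δ = 155.28°  ·
  (1,2): δ = 141.12°  ·
  (1,3): δ = 86.04°  ·
  (1,4): δ = 46.19°  ·
  (1,5): δ = 3.51°  ✓
  (1,6): δ = 85.67°  ·
  (1,7): δ = 123.81°  ·
  (2,3): δ = 124.92°  ·
  (2,4): δ = 85.07°  ·
  (2,5): δ = 35.37°  ✓
  (2,6): δ = 46.79°  ·
  (2,7): δ = 84.92°  ·
  (3,4): δ = 140.15°  ·
  (3,5): δ = 90.45°  ·
  (3,6): δ = 8.29°  ✓
  (3,7): δ = 29.84°  ✓
  (4,5): δ = 130.30°  ·
  (4,6): δ = 48.14°  ·
  (4,7): δ = 10.00°  ✓
  (5,6): δ = 97.84°  ·
  (5,7): δ = 59.71°  ·
  (6,7): δ = 141.87°  ·
antipodal pairs: 7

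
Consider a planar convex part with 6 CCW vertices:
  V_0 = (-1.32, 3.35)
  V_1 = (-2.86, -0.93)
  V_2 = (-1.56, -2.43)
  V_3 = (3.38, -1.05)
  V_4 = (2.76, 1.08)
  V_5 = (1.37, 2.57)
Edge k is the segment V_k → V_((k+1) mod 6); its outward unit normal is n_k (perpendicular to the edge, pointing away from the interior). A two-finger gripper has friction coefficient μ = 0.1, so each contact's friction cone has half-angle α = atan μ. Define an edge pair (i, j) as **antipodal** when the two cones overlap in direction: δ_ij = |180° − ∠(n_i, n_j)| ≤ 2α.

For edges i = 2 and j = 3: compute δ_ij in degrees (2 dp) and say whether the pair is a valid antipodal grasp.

α = atan 0.1 = 5.71°;  2α = 11.42°
edge 2: e_2 = (+4.94, +1.38);  n_2 = (+0.2691, -0.9631)
edge 3: e_3 = (-0.62, +2.13);  n_3 = (+0.9602, +0.2795)
∠(n_2, n_3) = 90.62°
δ = |180° − 90.62°| = 89.38°
89.38° > 2α = 11.42°  →  invalid

δ = 89.38°, invalid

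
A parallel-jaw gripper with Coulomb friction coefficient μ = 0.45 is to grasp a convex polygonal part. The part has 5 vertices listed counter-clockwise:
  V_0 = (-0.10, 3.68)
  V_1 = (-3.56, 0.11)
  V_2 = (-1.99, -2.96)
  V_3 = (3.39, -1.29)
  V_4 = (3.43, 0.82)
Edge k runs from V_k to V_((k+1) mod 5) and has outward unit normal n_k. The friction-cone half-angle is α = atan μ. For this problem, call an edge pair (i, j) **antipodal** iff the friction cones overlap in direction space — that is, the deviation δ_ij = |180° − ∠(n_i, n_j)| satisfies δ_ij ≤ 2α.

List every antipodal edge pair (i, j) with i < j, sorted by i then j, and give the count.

count = 4; pairs: (0,2), (0,3), (1,3), (1,4)

α = atan 0.45 = 24.23°;  2α = 48.46°
n_0 = (-0.7181, +0.6960)
n_1 = (-0.8903, -0.4553)
n_2 = (+0.2965, -0.9550)
n_3 = (+0.9998, -0.0190)
n_4 = (+0.6295, +0.7770)
  (0,1): δ = 108.81°  ·
  (0,2): δ = 28.65°  ✓
  (0,3): δ = 43.02°  ✓
  (0,4): δ = 95.09°  ·
  (1,2): δ = 99.84°  ·
  (1,3): δ = 28.17°  ✓
  (1,4): δ = 23.90°  ✓
  (2,3): δ = 108.33°  ·
  (2,4): δ = 56.26°  ·
  (3,4): δ = 127.93°  ·
antipodal pairs: 4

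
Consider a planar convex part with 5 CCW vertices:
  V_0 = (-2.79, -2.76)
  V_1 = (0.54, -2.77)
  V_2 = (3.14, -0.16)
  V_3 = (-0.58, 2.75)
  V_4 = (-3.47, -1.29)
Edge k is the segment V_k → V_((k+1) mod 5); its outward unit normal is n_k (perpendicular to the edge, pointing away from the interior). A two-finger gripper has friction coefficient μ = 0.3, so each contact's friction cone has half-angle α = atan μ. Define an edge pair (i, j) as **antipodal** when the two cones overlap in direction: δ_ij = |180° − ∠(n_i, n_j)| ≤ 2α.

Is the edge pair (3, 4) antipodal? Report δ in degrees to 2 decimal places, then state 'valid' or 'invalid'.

α = atan 0.3 = 16.70°;  2α = 33.40°
edge 3: e_3 = (-2.89, -4.04);  n_3 = (-0.8133, +0.5818)
edge 4: e_4 = (+0.68, -1.47);  n_4 = (-0.9076, -0.4198)
∠(n_3, n_4) = 60.40°
δ = |180° − 60.40°| = 119.60°
119.60° > 2α = 33.40°  →  invalid

δ = 119.60°, invalid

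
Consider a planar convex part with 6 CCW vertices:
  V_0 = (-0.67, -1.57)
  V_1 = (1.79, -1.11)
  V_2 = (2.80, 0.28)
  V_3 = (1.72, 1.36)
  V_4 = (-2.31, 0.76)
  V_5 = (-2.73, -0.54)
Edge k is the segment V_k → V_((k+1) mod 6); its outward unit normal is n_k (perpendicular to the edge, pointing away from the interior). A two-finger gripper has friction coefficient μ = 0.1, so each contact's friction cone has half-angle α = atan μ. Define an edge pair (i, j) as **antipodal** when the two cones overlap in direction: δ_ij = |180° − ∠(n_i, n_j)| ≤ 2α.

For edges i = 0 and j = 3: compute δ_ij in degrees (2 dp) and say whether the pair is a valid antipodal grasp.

δ = 2.12°, valid

α = atan 0.1 = 5.71°;  2α = 11.42°
edge 0: e_0 = (+2.46, +0.46);  n_0 = (+0.1838, -0.9830)
edge 3: e_3 = (-4.03, -0.60);  n_3 = (-0.1473, +0.9891)
∠(n_0, n_3) = 177.88°
δ = |180° − 177.88°| = 2.12°
2.12° ≤ 2α = 11.42°  →  valid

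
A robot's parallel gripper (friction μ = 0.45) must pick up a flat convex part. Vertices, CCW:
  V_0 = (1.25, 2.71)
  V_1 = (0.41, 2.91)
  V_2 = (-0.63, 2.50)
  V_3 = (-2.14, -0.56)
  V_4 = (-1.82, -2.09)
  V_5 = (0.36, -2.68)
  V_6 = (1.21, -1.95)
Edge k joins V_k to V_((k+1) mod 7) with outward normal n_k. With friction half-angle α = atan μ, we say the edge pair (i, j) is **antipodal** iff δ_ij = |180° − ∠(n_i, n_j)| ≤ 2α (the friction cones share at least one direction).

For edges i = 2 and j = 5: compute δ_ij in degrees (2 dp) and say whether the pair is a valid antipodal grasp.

α = atan 0.45 = 24.23°;  2α = 48.46°
edge 2: e_2 = (-1.51, -3.06);  n_2 = (-0.8968, +0.4425)
edge 5: e_5 = (+0.85, +0.73);  n_5 = (+0.6515, -0.7586)
∠(n_2, n_5) = 156.92°
δ = |180° − 156.92°| = 23.08°
23.08° ≤ 2α = 48.46°  →  valid

δ = 23.08°, valid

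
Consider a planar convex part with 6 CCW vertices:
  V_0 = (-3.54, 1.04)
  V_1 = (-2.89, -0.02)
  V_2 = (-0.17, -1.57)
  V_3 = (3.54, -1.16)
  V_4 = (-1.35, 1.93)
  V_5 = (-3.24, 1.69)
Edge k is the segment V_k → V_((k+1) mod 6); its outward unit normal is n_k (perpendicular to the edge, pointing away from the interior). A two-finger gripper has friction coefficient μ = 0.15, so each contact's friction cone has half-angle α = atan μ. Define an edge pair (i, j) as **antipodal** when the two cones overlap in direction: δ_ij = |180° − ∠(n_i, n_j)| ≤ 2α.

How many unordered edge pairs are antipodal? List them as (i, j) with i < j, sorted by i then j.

count = 2; pairs: (1,3), (2,4)

α = atan 0.15 = 8.53°;  2α = 17.06°
n_0 = (-0.8525, -0.5228)
n_1 = (-0.4951, -0.8688)
n_2 = (+0.1098, -0.9939)
n_3 = (+0.5342, +0.8454)
n_4 = (-0.1260, +0.9920)
n_5 = (-0.9080, +0.4191)
  (0,1): δ = 151.19°  ·
  (0,2): δ = 115.21°  ·
  (0,3): δ = 26.19°  ·
  (0,4): δ = 65.72°  ·
  (0,5): δ = 123.71°  ·
  (1,2): δ = 144.02°  ·
  (1,3): δ = 2.61°  ✓
  (1,4): δ = 36.91°  ·
  (1,5): δ = 94.90°  ·
  (2,3): δ = 38.60°  ·
  (2,4): δ = 0.93°  ✓
  (2,5): δ = 58.92°  ·
  (3,4): δ = 140.47°  ·
  (3,5): δ = 82.49°  ·
  (4,5): δ = 122.01°  ·
antipodal pairs: 2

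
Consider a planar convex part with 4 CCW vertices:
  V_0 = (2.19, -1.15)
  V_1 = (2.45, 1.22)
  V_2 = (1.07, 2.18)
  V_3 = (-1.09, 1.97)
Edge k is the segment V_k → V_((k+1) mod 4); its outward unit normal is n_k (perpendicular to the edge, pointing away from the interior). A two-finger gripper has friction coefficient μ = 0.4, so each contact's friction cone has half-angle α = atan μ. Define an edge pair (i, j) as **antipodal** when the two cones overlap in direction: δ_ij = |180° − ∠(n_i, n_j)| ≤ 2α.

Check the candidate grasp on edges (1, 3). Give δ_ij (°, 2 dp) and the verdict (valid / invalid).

α = atan 0.4 = 21.80°;  2α = 43.60°
edge 1: e_1 = (-1.38, +0.96);  n_1 = (+0.5711, +0.8209)
edge 3: e_3 = (+3.28, -3.12);  n_3 = (-0.6892, -0.7246)
∠(n_1, n_3) = 171.26°
δ = |180° − 171.26°| = 8.74°
8.74° ≤ 2α = 43.60°  →  valid

δ = 8.74°, valid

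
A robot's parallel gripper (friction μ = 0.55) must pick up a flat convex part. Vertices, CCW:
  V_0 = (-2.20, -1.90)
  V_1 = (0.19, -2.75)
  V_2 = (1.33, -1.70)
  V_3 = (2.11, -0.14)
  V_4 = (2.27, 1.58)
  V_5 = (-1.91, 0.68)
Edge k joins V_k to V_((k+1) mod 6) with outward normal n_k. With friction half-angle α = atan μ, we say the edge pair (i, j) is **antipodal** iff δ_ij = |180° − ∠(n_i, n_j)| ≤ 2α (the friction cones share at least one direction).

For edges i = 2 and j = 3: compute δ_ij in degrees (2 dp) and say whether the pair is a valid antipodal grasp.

α = atan 0.55 = 28.81°;  2α = 57.62°
edge 2: e_2 = (+0.78, +1.56);  n_2 = (+0.8944, -0.4472)
edge 3: e_3 = (+0.16, +1.72);  n_3 = (+0.9957, -0.0926)
∠(n_2, n_3) = 21.25°
δ = |180° − 21.25°| = 158.75°
158.75° > 2α = 57.62°  →  invalid

δ = 158.75°, invalid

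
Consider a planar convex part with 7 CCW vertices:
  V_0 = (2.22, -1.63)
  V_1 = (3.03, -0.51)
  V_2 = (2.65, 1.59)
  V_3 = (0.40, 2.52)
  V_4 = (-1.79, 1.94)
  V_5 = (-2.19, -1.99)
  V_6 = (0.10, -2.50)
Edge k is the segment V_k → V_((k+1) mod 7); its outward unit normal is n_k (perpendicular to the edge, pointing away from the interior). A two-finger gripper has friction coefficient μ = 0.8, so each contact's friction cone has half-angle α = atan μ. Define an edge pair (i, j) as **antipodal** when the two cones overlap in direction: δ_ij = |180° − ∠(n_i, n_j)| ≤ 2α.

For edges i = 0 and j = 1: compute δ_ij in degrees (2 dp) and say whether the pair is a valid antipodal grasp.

δ = 133.87°, invalid

α = atan 0.8 = 38.66°;  2α = 77.32°
edge 0: e_0 = (+0.81, +1.12);  n_0 = (+0.8103, -0.5860)
edge 1: e_1 = (-0.38, +2.10);  n_1 = (+0.9840, +0.1781)
∠(n_0, n_1) = 46.13°
δ = |180° − 46.13°| = 133.87°
133.87° > 2α = 77.32°  →  invalid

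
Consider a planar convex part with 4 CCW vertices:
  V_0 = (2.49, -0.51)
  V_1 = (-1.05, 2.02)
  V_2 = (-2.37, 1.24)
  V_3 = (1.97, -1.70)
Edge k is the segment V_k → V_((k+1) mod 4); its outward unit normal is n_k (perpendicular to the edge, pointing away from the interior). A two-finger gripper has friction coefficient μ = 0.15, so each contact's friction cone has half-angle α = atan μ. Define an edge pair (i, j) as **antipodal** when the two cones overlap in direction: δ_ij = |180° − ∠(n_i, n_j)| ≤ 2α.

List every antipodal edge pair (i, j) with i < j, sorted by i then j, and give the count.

count = 1; pairs: (0,2)

α = atan 0.15 = 8.53°;  2α = 17.06°
n_0 = (+0.5815, +0.8136)
n_1 = (-0.5087, +0.8609)
n_2 = (-0.5608, -0.8279)
n_3 = (+0.9163, -0.4004)
  (0,1): δ = 113.87°  ·
  (0,2): δ = 1.44°  ✓
  (0,3): δ = 101.95°  ·
  (1,2): δ = 64.69°  ·
  (1,3): δ = 35.82°  ·
  (2,3): δ = 79.49°  ·
antipodal pairs: 1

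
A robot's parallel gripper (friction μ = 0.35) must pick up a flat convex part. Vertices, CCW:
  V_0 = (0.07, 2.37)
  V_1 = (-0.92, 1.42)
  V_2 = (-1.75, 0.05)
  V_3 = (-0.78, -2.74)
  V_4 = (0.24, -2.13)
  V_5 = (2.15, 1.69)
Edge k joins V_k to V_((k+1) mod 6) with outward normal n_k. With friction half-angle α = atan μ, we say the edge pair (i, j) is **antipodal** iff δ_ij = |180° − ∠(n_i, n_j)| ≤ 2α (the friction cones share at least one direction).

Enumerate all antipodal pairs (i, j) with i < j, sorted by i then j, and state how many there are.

α = atan 0.35 = 19.29°;  2α = 38.58°
n_0 = (-0.6924, +0.7215)
n_1 = (-0.8553, +0.5182)
n_2 = (-0.9445, -0.3284)
n_3 = (+0.5133, -0.8582)
n_4 = (+0.8944, -0.4472)
n_5 = (+0.3107, +0.9505)
  (0,1): δ = 165.03°  ·
  (0,2): δ = 114.65°  ·
  (0,3): δ = 12.94°  ✓
  (0,4): δ = 19.62°  ✓
  (0,5): δ = 118.08°  ·
  (1,2): δ = 129.62°  ·
  (1,3): δ = 27.91°  ✓
  (1,4): δ = 4.64°  ✓
  (1,5): δ = 103.11°  ·
  (2,3): δ = 78.29°  ·
  (2,4): δ = 45.74°  ·
  (2,5): δ = 52.73°  ·
  (3,4): δ = 147.45°  ·
  (3,5): δ = 48.98°  ·
  (4,5): δ = 81.54°  ·
antipodal pairs: 4

count = 4; pairs: (0,3), (0,4), (1,3), (1,4)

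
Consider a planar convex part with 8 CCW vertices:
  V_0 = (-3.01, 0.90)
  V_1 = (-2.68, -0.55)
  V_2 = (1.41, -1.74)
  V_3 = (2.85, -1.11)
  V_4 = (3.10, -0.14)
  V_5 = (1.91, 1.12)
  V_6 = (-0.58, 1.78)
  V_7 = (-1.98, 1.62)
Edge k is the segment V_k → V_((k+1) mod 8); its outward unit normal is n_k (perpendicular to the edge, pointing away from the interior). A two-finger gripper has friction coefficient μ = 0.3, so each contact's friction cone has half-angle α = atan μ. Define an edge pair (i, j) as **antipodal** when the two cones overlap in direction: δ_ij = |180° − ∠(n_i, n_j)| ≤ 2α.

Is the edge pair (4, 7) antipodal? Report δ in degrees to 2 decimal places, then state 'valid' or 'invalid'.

α = atan 0.3 = 16.70°;  2α = 33.40°
edge 4: e_4 = (-1.19, +1.26);  n_4 = (+0.7270, +0.6866)
edge 7: e_7 = (-1.03, -0.72);  n_7 = (-0.5729, +0.8196)
∠(n_4, n_7) = 81.59°
δ = |180° − 81.59°| = 98.41°
98.41° > 2α = 33.40°  →  invalid

δ = 98.41°, invalid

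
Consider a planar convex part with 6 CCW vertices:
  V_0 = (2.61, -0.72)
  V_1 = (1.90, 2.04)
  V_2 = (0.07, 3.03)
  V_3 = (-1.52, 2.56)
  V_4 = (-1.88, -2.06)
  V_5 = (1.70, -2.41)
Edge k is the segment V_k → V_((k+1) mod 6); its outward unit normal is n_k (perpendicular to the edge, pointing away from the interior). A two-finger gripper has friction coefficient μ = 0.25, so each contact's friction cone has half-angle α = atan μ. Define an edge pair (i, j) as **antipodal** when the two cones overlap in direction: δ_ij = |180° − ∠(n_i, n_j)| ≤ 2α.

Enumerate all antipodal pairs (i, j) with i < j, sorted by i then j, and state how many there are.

count = 4; pairs: (0,3), (1,4), (2,4), (3,5)

α = atan 0.25 = 14.04°;  2α = 28.07°
n_0 = (+0.9685, +0.2491)
n_1 = (+0.4758, +0.8795)
n_2 = (-0.2835, +0.9590)
n_3 = (-0.9970, +0.0777)
n_4 = (-0.0973, -0.9953)
n_5 = (+0.8805, -0.4741)
  (0,1): δ = 132.84°  ·
  (0,2): δ = 87.96°  ·
  (0,3): δ = 18.88°  ✓
  (0,4): δ = 69.99°  ·
  (0,5): δ = 137.27°  ·
  (1,2): δ = 135.12°  ·
  (1,3): δ = 66.04°  ·
  (1,4): δ = 22.83°  ✓
  (1,5): δ = 90.11°  ·
  (2,3): δ = 110.92°  ·
  (2,4): δ = 22.05°  ✓
  (2,5): δ = 45.23°  ·
  (3,4): δ = 91.13°  ·
  (3,5): δ = 23.85°  ✓
  (4,5): δ = 112.72°  ·
antipodal pairs: 4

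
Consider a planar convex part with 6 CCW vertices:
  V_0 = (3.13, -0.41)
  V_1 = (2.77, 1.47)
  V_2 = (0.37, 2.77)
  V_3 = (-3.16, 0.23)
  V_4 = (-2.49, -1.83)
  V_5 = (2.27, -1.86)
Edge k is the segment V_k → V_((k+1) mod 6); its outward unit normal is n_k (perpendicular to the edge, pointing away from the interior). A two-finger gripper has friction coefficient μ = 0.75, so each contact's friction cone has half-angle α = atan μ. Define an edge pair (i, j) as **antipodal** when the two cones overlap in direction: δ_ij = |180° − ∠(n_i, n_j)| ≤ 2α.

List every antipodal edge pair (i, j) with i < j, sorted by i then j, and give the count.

count = 7; pairs: (0,2), (0,3), (1,3), (1,4), (2,4), (2,5), (3,5)

α = atan 0.75 = 36.87°;  2α = 73.74°
n_0 = (+0.9822, +0.1881)
n_1 = (+0.4763, +0.8793)
n_2 = (-0.5841, +0.8117)
n_3 = (-0.9510, -0.3093)
n_4 = (-0.0063, -1.0000)
n_5 = (+0.8601, -0.5101)
  (0,1): δ = 129.28°  ·
  (0,2): δ = 65.10°  ✓
  (0,3): δ = 7.18°  ✓
  (0,4): δ = 78.80°  ·
  (0,5): δ = 138.49°  ·
  (1,2): δ = 115.82°  ·
  (1,3): δ = 43.54°  ✓
  (1,4): δ = 28.08°  ✓
  (1,5): δ = 87.77°  ·
  (2,3): δ = 107.72°  ·
  (2,4): δ = 36.10°  ✓
  (2,5): δ = 23.59°  ✓
  (3,4): δ = 108.38°  ·
  (3,5): δ = 48.69°  ✓
  (4,5): δ = 120.31°  ·
antipodal pairs: 7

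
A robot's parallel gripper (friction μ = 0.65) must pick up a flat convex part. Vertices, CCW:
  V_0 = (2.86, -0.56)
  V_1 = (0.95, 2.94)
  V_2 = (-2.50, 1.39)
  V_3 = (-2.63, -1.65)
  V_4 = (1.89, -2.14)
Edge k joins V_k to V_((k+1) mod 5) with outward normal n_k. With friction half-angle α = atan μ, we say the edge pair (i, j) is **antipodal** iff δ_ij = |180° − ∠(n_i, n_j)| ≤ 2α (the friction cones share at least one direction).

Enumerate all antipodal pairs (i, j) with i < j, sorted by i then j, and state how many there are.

count = 5; pairs: (0,2), (0,3), (1,3), (1,4), (2,4)

α = atan 0.65 = 33.02°;  2α = 66.05°
n_0 = (+0.8778, +0.4790)
n_1 = (-0.4098, +0.9122)
n_2 = (-0.9991, +0.0427)
n_3 = (-0.1078, -0.9942)
n_4 = (+0.8522, -0.5232)
  (0,1): δ = 94.43°  ·
  (0,2): δ = 31.07°  ✓
  (0,3): δ = 55.19°  ✓
  (0,4): δ = 119.83°  ·
  (1,2): δ = 116.64°  ·
  (1,3): δ = 30.38°  ✓
  (1,4): δ = 34.26°  ✓
  (2,3): δ = 93.74°  ·
  (2,4): δ = 29.10°  ✓
  (3,4): δ = 115.36°  ·
antipodal pairs: 5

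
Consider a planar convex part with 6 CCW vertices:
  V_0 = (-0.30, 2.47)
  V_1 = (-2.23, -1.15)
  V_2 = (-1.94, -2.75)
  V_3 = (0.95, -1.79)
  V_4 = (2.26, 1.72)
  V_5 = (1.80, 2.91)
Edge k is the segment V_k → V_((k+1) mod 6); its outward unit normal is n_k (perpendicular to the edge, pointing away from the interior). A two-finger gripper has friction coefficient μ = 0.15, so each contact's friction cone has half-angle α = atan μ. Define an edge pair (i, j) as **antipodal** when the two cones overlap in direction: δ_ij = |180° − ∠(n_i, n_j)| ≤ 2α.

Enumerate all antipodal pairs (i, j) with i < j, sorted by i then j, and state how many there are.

count = 3; pairs: (0,3), (1,4), (2,5)

α = atan 0.15 = 8.53°;  2α = 17.06°
n_0 = (-0.8824, +0.4705)
n_1 = (-0.9840, -0.1783)
n_2 = (+0.3152, -0.9490)
n_3 = (+0.9369, -0.3497)
n_4 = (+0.9327, +0.3606)
n_5 = (-0.2051, +0.9787)
  (0,1): δ = 141.66°  ·
  (0,2): δ = 43.56°  ·
  (0,3): δ = 7.60°  ✓
  (0,4): δ = 49.20°  ·
  (0,5): δ = 129.90°  ·
  (1,2): δ = 81.90°  ·
  (1,3): δ = 30.74°  ·
  (1,4): δ = 10.86°  ✓
  (1,5): δ = 91.56°  ·
  (2,3): δ = 128.84°  ·
  (2,4): δ = 87.24°  ·
  (2,5): δ = 6.54°  ✓
  (3,4): δ = 138.40°  ·
  (3,5): δ = 57.70°  ·
  (4,5): δ = 99.30°  ·
antipodal pairs: 3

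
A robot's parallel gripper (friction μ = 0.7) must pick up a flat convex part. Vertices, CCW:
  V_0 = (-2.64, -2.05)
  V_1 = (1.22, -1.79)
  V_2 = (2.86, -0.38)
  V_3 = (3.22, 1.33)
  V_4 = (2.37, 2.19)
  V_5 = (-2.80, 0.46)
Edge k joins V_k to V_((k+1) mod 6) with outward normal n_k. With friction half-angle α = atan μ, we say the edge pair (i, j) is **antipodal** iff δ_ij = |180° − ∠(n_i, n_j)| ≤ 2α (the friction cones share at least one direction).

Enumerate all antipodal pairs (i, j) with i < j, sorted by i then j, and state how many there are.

count = 7; pairs: (0,3), (0,4), (1,4), (1,5), (2,4), (2,5), (3,5)

α = atan 0.7 = 34.99°;  2α = 69.98°
n_0 = (+0.0672, -0.9977)
n_1 = (+0.6519, -0.7583)
n_2 = (+0.9785, -0.2060)
n_3 = (+0.7112, +0.7030)
n_4 = (-0.3173, +0.9483)
n_5 = (-0.9980, -0.0636)
  (0,1): δ = 143.17°  ·
  (0,2): δ = 105.74°  ·
  (0,3): δ = 49.19°  ✓
  (0,4): δ = 14.65°  ✓
  (0,5): δ = 89.79°  ·
  (1,2): δ = 142.58°  ·
  (1,3): δ = 86.02°  ·
  (1,4): δ = 22.19°  ✓
  (1,5): δ = 52.96°  ✓
  (2,3): δ = 123.45°  ·
  (2,4): δ = 59.61°  ✓
  (2,5): δ = 15.54°  ✓
  (3,4): δ = 116.16°  ·
  (3,5): δ = 41.02°  ✓
  (4,5): δ = 104.85°  ·
antipodal pairs: 7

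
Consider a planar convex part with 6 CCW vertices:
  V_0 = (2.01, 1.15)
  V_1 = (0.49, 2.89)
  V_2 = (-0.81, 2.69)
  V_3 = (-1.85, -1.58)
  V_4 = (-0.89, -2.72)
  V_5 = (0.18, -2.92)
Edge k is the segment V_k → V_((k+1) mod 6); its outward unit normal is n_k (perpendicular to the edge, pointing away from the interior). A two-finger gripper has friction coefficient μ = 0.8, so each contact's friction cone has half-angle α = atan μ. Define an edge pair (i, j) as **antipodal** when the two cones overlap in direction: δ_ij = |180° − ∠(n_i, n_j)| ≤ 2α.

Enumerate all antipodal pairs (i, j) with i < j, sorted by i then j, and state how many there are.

count = 8; pairs: (0,2), (0,3), (0,4), (1,3), (1,4), (1,5), (2,5), (3,5)

α = atan 0.8 = 38.66°;  2α = 77.32°
n_0 = (+0.7531, +0.6579)
n_1 = (-0.1521, +0.9884)
n_2 = (-0.9716, +0.2366)
n_3 = (-0.7649, -0.6441)
n_4 = (-0.1837, -0.9830)
n_5 = (+0.9120, -0.4101)
  (0,1): δ = 122.39°  ·
  (0,2): δ = 54.83°  ✓
  (0,3): δ = 1.04°  ✓
  (0,4): δ = 38.27°  ✓
  (0,5): δ = 114.65°  ·
  (1,2): δ = 112.43°  ·
  (1,3): δ = 58.65°  ✓
  (1,4): δ = 19.33°  ✓
  (1,5): δ = 57.04°  ✓
  (2,3): δ = 126.21°  ·
  (2,4): δ = 86.90°  ·
  (2,5): δ = 10.52°  ✓
  (3,4): δ = 140.69°  ·
  (3,5): δ = 64.31°  ✓
  (4,5): δ = 103.62°  ·
antipodal pairs: 8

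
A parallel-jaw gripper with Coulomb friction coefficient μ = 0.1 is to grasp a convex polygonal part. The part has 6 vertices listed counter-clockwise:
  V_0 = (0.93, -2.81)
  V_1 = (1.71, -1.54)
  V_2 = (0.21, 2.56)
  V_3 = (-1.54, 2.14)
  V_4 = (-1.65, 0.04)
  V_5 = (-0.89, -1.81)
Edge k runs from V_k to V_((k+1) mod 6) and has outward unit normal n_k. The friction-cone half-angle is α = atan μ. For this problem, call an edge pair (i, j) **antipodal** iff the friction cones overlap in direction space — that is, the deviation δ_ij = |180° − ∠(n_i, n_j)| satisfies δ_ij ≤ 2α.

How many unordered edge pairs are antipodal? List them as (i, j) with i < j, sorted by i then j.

α = atan 0.1 = 5.71°;  2α = 11.42°
n_0 = (+0.8521, -0.5233)
n_1 = (+0.9391, +0.3436)
n_2 = (-0.2334, +0.9724)
n_3 = (-0.9986, +0.0523)
n_4 = (-0.9250, -0.3800)
n_5 = (-0.4815, -0.8764)
  (0,1): δ = 128.35°  ·
  (0,2): δ = 44.95°  ·
  (0,3): δ = 28.56°  ·
  (0,4): δ = 53.89°  ·
  (0,5): δ = 92.77°  ·
  (1,2): δ = 96.60°  ·
  (1,3): δ = 23.09°  ·
  (1,4): δ = 2.24°  ✓
  (1,5): δ = 41.12°  ·
  (2,3): δ = 106.49°  ·
  (2,4): δ = 81.16°  ·
  (2,5): δ = 42.28°  ·
  (3,4): δ = 154.67°  ·
  (3,5): δ = 115.79°  ·
  (4,5): δ = 141.12°  ·
antipodal pairs: 1

count = 1; pairs: (1,4)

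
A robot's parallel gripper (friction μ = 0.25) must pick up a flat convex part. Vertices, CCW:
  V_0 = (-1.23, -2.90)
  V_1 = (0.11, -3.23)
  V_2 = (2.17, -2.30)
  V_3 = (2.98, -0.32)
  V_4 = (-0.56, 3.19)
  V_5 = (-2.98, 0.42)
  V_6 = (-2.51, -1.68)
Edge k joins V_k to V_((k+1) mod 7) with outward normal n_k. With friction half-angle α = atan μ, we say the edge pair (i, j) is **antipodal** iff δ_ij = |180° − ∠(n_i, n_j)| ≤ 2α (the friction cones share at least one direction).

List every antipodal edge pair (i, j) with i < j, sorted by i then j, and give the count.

α = atan 0.25 = 14.04°;  2α = 28.07°
n_0 = (-0.2391, -0.9710)
n_1 = (+0.4115, -0.9114)
n_2 = (+0.9255, -0.3786)
n_3 = (+0.7041, +0.7101)
n_4 = (-0.7531, +0.6579)
n_5 = (-0.9759, -0.2184)
n_6 = (-0.6899, -0.7239)
  (0,1): δ = 141.87°  ·
  (0,2): δ = 98.41°  ·
  (0,3): δ = 30.92°  ·
  (0,4): δ = 62.69°  ·
  (0,5): δ = 116.45°  ·
  (0,6): δ = 150.21°  ·
  (1,2): δ = 136.55°  ·
  (1,3): δ = 69.05°  ·
  (1,4): δ = 24.56°  ✓
  (1,5): δ = 78.32°  ·
  (1,6): δ = 112.08°  ·
  (2,3): δ = 112.51°  ·
  (2,4): δ = 18.89°  ✓
  (2,5): δ = 34.86°  ·
  (2,6): δ = 68.62°  ·
  (3,4): δ = 86.39°  ·
  (3,5): δ = 32.63°  ·
  (3,6): δ = 1.13°  ✓
  (4,5): δ = 126.24°  ·
  (4,6): δ = 92.48°  ·
  (5,6): δ = 146.24°  ·
antipodal pairs: 3

count = 3; pairs: (1,4), (2,4), (3,6)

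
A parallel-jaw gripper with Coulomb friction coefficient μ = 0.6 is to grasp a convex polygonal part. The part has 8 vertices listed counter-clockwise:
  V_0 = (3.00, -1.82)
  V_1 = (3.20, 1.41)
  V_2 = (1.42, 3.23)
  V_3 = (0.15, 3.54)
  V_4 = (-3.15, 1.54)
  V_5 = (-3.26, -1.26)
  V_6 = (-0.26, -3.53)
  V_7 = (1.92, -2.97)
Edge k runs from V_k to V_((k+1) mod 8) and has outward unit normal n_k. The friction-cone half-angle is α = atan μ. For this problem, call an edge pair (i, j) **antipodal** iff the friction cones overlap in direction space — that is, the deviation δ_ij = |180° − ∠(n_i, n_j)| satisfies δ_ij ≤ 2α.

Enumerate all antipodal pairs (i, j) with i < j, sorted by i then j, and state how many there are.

count = 12; pairs: (0,3), (0,4), (0,5), (1,4), (1,5), (1,6), (2,5), (2,6), (2,7), (3,6), (3,7), (4,7)

α = atan 0.6 = 30.96°;  2α = 61.93°
n_0 = (+0.9981, -0.0618)
n_1 = (+0.7149, +0.6992)
n_2 = (+0.2371, +0.9715)
n_3 = (-0.5183, +0.8552)
n_4 = (-0.9992, +0.0393)
n_5 = (-0.6034, -0.7974)
n_6 = (+0.2488, -0.9686)
n_7 = (+0.7289, -0.6846)
  (0,1): δ = 132.09°  ·
  (0,2): δ = 100.17°  ·
  (0,3): δ = 55.24°  ✓
  (0,4): δ = 1.29°  ✓
  (0,5): δ = 56.43°  ✓
  (0,6): δ = 107.95°  ·
  (0,7): δ = 140.34°  ·
  (1,2): δ = 148.08°  ·
  (1,3): δ = 103.15°  ·
  (1,4): δ = 46.61°  ✓
  (1,5): δ = 8.52°  ✓
  (1,6): δ = 60.04°  ✓
  (1,7): δ = 92.43°  ·
  (2,3): δ = 135.06°  ·
  (2,4): δ = 78.53°  ·
  (2,5): δ = 23.40°  ✓
  (2,6): δ = 28.12°  ✓
  (2,7): δ = 60.52°  ✓
  (3,4): δ = 123.47°  ·
  (3,5): δ = 68.33°  ·
  (3,6): δ = 16.81°  ✓
  (3,7): δ = 15.58°  ✓
  (4,5): δ = 124.86°  ·
  (4,6): δ = 73.34°  ·
  (4,7): δ = 40.95°  ✓
  (5,6): δ = 128.48°  ·
  (5,7): δ = 96.09°  ·
  (6,7): δ = 147.61°  ·
antipodal pairs: 12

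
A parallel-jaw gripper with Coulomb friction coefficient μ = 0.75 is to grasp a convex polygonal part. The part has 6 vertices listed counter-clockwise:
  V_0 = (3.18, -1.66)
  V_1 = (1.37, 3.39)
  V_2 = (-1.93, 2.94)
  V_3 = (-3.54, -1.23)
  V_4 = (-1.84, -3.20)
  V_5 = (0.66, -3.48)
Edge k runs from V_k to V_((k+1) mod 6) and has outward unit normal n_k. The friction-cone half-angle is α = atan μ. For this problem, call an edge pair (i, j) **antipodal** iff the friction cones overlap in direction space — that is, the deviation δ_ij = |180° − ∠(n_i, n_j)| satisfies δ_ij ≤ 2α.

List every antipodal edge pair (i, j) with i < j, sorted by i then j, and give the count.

count = 7; pairs: (0,2), (0,3), (0,4), (1,3), (1,4), (1,5), (2,5)

α = atan 0.75 = 36.87°;  2α = 73.74°
n_0 = (+0.9414, +0.3374)
n_1 = (-0.1351, +0.9908)
n_2 = (-0.9329, +0.3602)
n_3 = (-0.7571, -0.6533)
n_4 = (-0.1113, -0.9938)
n_5 = (+0.5855, -0.8107)
  (0,1): δ = 101.95°  ·
  (0,2): δ = 40.83°  ✓
  (0,3): δ = 21.07°  ✓
  (0,4): δ = 63.89°  ✓
  (0,5): δ = 106.12°  ·
  (1,2): δ = 118.88°  ·
  (1,3): δ = 56.97°  ✓
  (1,4): δ = 14.16°  ✓
  (1,5): δ = 28.07°  ✓
  (2,3): δ = 118.10°  ·
  (2,4): δ = 75.28°  ·
  (2,5): δ = 33.05°  ✓
  (3,4): δ = 137.18°  ·
  (3,5): δ = 94.95°  ·
  (4,5): δ = 137.77°  ·
antipodal pairs: 7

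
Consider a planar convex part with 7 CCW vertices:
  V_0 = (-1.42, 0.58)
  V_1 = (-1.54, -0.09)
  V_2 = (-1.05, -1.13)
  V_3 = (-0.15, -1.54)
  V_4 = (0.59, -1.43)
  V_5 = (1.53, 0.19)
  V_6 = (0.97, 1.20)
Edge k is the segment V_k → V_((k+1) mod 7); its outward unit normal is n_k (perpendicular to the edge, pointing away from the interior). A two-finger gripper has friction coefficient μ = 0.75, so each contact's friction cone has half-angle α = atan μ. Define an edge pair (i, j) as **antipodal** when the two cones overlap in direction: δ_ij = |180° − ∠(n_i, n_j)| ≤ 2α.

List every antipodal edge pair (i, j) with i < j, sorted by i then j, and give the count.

count = 10; pairs: (0,3), (0,4), (0,5), (1,4), (1,5), (2,5), (2,6), (3,5), (3,6), (4,6)

α = atan 0.75 = 36.87°;  2α = 73.74°
n_0 = (-0.9843, +0.1763)
n_1 = (-0.9046, -0.4262)
n_2 = (-0.4146, -0.9100)
n_3 = (+0.1470, -0.9891)
n_4 = (+0.8649, -0.5019)
n_5 = (+0.8746, +0.4849)
n_6 = (-0.2511, +0.9680)
  (0,1): δ = 144.62°  ·
  (0,2): δ = 104.34°  ·
  (0,3): δ = 71.39°  ✓
  (0,4): δ = 19.97°  ✓
  (0,5): δ = 39.16°  ✓
  (0,6): δ = 114.70°  ·
  (1,2): δ = 139.72°  ·
  (1,3): δ = 106.77°  ·
  (1,4): δ = 55.35°  ✓
  (1,5): δ = 3.78°  ✓
  (1,6): δ = 79.32°  ·
  (2,3): δ = 147.05°  ·
  (2,4): δ = 95.63°  ·
  (2,5): δ = 36.50°  ✓
  (2,6): δ = 39.03°  ✓
  (3,4): δ = 128.58°  ·
  (3,5): δ = 69.45°  ✓
  (3,6): δ = 6.09°  ✓
  (4,5): δ = 120.87°  ·
  (4,6): δ = 45.33°  ✓
  (5,6): δ = 104.46°  ·
antipodal pairs: 10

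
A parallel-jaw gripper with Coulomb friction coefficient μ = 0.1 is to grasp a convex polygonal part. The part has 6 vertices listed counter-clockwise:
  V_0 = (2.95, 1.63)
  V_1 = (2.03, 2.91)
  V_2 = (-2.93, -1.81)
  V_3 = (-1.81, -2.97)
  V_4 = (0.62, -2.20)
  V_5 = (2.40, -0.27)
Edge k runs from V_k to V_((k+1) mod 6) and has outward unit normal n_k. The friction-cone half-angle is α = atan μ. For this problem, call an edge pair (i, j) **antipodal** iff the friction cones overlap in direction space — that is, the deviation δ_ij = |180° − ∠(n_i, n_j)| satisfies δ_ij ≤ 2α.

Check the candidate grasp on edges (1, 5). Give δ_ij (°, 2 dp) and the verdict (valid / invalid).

δ = 30.28°, invalid

α = atan 0.1 = 5.71°;  2α = 11.42°
edge 1: e_1 = (-4.96, -4.72);  n_1 = (-0.6894, +0.7244)
edge 5: e_5 = (+0.55, +1.90);  n_5 = (+0.9606, -0.2781)
∠(n_1, n_5) = 149.72°
δ = |180° − 149.72°| = 30.28°
30.28° > 2α = 11.42°  →  invalid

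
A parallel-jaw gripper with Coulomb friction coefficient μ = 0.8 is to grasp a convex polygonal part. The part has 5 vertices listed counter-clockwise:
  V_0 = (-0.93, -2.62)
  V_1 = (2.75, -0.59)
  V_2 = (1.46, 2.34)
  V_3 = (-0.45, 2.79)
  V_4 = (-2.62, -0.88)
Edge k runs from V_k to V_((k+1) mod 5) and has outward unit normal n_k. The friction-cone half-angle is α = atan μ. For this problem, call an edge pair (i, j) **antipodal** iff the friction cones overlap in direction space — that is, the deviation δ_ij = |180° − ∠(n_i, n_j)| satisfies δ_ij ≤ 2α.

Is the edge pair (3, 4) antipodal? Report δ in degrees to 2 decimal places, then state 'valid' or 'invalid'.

α = atan 0.8 = 38.66°;  2α = 77.32°
edge 3: e_3 = (-2.17, -3.67);  n_3 = (-0.8608, +0.5090)
edge 4: e_4 = (+1.69, -1.74);  n_4 = (-0.7173, -0.6967)
∠(n_3, n_4) = 74.76°
δ = |180° − 74.76°| = 105.24°
105.24° > 2α = 77.32°  →  invalid

δ = 105.24°, invalid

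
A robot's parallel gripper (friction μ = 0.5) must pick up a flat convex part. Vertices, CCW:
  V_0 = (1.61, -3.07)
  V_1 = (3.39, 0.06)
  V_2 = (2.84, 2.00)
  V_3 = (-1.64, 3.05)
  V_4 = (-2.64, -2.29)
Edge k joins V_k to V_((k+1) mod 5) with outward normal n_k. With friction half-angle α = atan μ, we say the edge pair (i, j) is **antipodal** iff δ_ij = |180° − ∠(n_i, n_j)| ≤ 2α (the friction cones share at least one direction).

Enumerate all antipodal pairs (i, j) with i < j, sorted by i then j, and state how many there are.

count = 3; pairs: (0,3), (1,3), (2,4)

α = atan 0.5 = 26.57°;  2α = 53.13°
n_0 = (+0.8693, -0.4943)
n_1 = (+0.9621, +0.2728)
n_2 = (+0.2282, +0.9736)
n_3 = (-0.9829, +0.1841)
n_4 = (-0.1805, -0.9836)
  (0,1): δ = 134.55°  ·
  (0,2): δ = 73.56°  ·
  (0,3): δ = 19.02°  ✓
  (0,4): δ = 109.23°  ·
  (1,2): δ = 119.02°  ·
  (1,3): δ = 26.44°  ✓
  (1,4): δ = 63.77°  ·
  (2,3): δ = 87.42°  ·
  (2,4): δ = 2.79°  ✓
  (3,4): δ = 89.79°  ·
antipodal pairs: 3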